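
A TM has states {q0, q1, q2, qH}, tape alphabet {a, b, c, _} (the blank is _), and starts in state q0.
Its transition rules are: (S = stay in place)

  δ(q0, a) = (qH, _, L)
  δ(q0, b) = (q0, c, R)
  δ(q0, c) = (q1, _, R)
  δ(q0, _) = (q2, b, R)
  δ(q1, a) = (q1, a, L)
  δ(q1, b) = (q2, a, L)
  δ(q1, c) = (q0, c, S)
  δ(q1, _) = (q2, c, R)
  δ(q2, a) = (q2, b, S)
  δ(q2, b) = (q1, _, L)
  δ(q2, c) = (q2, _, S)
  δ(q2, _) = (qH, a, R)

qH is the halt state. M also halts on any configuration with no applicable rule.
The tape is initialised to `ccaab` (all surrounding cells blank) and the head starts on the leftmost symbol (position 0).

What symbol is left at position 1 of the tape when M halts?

_

state=q0 head=0 tape=[c]caab__   (q0,c)→(q1,_,R)
state=q1 head=1 tape=_[c]aab__   (q1,c)→(q0,c,S)
state=q0 head=1 tape=_[c]aab__   (q0,c)→(q1,_,R)
state=q1 head=2 tape=__[a]ab__   (q1,a)→(q1,a,L)
state=q1 head=1 tape=_[_]aab__   (q1,_)→(q2,c,R)
state=q2 head=2 tape=_c[a]ab__   (q2,a)→(q2,b,S)
state=q2 head=2 tape=_c[b]ab__   (q2,b)→(q1,_,L)
state=q1 head=1 tape=_[c]_ab__   (q1,c)→(q0,c,S)
state=q0 head=1 tape=_[c]_ab__   (q0,c)→(q1,_,R)
state=q1 head=2 tape=__[_]ab__   (q1,_)→(q2,c,R)
state=q2 head=3 tape=__c[a]b__   (q2,a)→(q2,b,S)
state=q2 head=3 tape=__c[b]b__   (q2,b)→(q1,_,L)
state=q1 head=2 tape=__[c]_b__   (q1,c)→(q0,c,S)
state=q0 head=2 tape=__[c]_b__   (q0,c)→(q1,_,R)
state=q1 head=3 tape=___[_]b__   (q1,_)→(q2,c,R)
state=q2 head=4 tape=___c[b]__   (q2,b)→(q1,_,L)
state=q1 head=3 tape=___[c]___   (q1,c)→(q0,c,S)
state=q0 head=3 tape=___[c]___   (q0,c)→(q1,_,R)
state=q1 head=4 tape=____[_]__   (q1,_)→(q2,c,R)
state=q2 head=5 tape=____c[_]_   (q2,_)→(qH,a,R)
state=qH head=6 tape=____ca[_]
Cell 1 holds _ when M halts.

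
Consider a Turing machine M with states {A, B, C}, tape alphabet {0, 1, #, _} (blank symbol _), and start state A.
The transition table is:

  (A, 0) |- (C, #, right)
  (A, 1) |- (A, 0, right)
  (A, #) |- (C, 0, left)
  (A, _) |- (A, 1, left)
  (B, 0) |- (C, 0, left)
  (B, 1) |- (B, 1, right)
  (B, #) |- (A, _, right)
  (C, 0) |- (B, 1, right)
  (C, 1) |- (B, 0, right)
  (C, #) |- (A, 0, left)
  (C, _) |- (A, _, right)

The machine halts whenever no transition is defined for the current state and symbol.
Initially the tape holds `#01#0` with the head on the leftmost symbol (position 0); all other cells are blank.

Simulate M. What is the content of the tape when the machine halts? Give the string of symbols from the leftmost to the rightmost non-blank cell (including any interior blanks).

A | _[#]01#0___   read # → write 0, move left, go to C
C | [_]001#0___   read _ → write _, move right, go to A
A | _[0]01#0___   read 0 → write #, move right, go to C
C | _#[0]1#0___   read 0 → write 1, move right, go to B
B | _#1[1]#0___   read 1 → write 1, move right, go to B
B | _#11[#]0___   read # → write _, move right, go to A
A | _#11_[0]___   read 0 → write #, move right, go to C
C | _#11_#[_]__   read _ → write _, move right, go to A
A | _#11_#_[_]_   read _ → write 1, move left, go to A
A | _#11_#[_]1_   read _ → write 1, move left, go to A
A | _#11_[#]11_   read # → write 0, move left, go to C
C | _#11[_]011_   read _ → write _, move right, go to A
A | _#11_[0]11_   read 0 → write #, move right, go to C
C | _#11_#[1]1_   read 1 → write 0, move right, go to B
B | _#11_#0[1]_   read 1 → write 1, move right, go to B
B | _#11_#01[_]
The non-blank tape span at halt is #11_#01.

#11_#01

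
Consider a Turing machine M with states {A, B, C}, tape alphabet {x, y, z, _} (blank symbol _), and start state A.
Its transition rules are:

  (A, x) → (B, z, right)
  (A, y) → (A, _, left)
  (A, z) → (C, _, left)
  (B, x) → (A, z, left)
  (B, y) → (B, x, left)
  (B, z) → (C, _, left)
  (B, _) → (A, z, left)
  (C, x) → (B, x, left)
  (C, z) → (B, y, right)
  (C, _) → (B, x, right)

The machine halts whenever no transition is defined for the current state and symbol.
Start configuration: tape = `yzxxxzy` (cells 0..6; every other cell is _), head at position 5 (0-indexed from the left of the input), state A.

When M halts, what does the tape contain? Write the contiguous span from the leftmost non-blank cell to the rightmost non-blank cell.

A | yzxxx[z]y   read z → write _, move left, go to C
C | yzxx[x]_y   read x → write x, move left, go to B
B | yzx[x]x_y   read x → write z, move left, go to A
A | yz[x]zx_y   read x → write z, move right, go to B
B | yzz[z]x_y   read z → write _, move left, go to C
C | yz[z]_x_y   read z → write y, move right, go to B
B | yzy[_]x_y   read _ → write z, move left, go to A
A | yz[y]zx_y   read y → write _, move left, go to A
A | y[z]_zx_y   read z → write _, move left, go to C
C | [y]__zx_y
The non-blank tape span at halt is y__zx_y.

y__zx_y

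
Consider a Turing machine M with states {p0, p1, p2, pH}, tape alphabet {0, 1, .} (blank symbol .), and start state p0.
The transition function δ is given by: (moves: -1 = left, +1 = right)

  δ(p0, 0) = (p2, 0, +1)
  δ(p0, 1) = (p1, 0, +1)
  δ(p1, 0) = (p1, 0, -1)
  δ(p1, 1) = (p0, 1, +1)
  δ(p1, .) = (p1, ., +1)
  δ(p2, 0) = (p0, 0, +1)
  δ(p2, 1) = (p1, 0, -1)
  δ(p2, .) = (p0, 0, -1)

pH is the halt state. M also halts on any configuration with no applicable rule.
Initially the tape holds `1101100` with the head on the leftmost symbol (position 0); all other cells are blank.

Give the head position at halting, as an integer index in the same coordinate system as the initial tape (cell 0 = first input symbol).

8

state=p0 head=0 tape=[1]101100..   (p0,1)→(p1,0,+1)
state=p1 head=1 tape=0[1]01100..   (p1,1)→(p0,1,+1)
state=p0 head=2 tape=01[0]1100..   (p0,0)→(p2,0,+1)
state=p2 head=3 tape=010[1]100..   (p2,1)→(p1,0,-1)
state=p1 head=2 tape=01[0]0100..   (p1,0)→(p1,0,-1)
state=p1 head=1 tape=0[1]00100..   (p1,1)→(p0,1,+1)
state=p0 head=2 tape=01[0]0100..   (p0,0)→(p2,0,+1)
state=p2 head=3 tape=010[0]100..   (p2,0)→(p0,0,+1)
state=p0 head=4 tape=0100[1]00..   (p0,1)→(p1,0,+1)
state=p1 head=5 tape=01000[0]0..   (p1,0)→(p1,0,-1)
state=p1 head=4 tape=0100[0]00..   (p1,0)→(p1,0,-1)
state=p1 head=3 tape=010[0]000..   (p1,0)→(p1,0,-1)
state=p1 head=2 tape=01[0]0000..   (p1,0)→(p1,0,-1)
state=p1 head=1 tape=0[1]00000..   (p1,1)→(p0,1,+1)
state=p0 head=2 tape=01[0]0000..   (p0,0)→(p2,0,+1)
state=p2 head=3 tape=010[0]000..   (p2,0)→(p0,0,+1)
state=p0 head=4 tape=0100[0]00..   (p0,0)→(p2,0,+1)
state=p2 head=5 tape=01000[0]0..   (p2,0)→(p0,0,+1)
state=p0 head=6 tape=010000[0]..   (p0,0)→(p2,0,+1)
state=p2 head=7 tape=0100000[.].   (p2,.)→(p0,0,-1)
state=p0 head=6 tape=010000[0]0.   (p0,0)→(p2,0,+1)
state=p2 head=7 tape=0100000[0].   (p2,0)→(p0,0,+1)
state=p0 head=8 tape=01000000[.]
At halt the head is at cell 8.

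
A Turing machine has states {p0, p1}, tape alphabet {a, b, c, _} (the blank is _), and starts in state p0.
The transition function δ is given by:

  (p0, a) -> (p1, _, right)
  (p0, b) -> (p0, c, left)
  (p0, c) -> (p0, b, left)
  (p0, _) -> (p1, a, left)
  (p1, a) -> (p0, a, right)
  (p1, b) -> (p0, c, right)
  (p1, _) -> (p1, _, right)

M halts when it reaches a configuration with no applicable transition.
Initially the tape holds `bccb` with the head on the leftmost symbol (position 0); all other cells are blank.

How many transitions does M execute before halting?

14

p0 | __[b]ccb   read b → write c, move left, go to p0
p0 | _[_]cccb   read _ → write a, move left, go to p1
p1 | [_]acccb   read _ → write _, move right, go to p1
p1 | _[a]cccb   read a → write a, move right, go to p0
p0 | _a[c]ccb   read c → write b, move left, go to p0
p0 | _[a]bccb   read a → write _, move right, go to p1
p1 | __[b]ccb   read b → write c, move right, go to p0
p0 | __c[c]cb   read c → write b, move left, go to p0
p0 | __[c]bcb   read c → write b, move left, go to p0
p0 | _[_]bbcb   read _ → write a, move left, go to p1
p1 | [_]abbcb   read _ → write _, move right, go to p1
p1 | _[a]bbcb   read a → write a, move right, go to p0
p0 | _a[b]bcb   read b → write c, move left, go to p0
p0 | _[a]cbcb   read a → write _, move right, go to p1
p1 | __[c]bcb
M halts after 14 transitions.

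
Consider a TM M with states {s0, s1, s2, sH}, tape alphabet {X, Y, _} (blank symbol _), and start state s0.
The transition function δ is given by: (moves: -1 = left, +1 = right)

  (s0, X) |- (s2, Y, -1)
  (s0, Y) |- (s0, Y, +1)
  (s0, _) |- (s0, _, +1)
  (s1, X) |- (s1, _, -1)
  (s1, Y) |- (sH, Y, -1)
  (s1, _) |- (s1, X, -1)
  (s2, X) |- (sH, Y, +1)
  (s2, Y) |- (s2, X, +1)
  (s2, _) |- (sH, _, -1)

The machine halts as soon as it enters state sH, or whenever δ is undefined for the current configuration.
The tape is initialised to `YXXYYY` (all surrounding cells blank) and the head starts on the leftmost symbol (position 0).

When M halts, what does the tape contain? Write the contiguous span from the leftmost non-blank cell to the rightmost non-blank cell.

state=s0 head=0 tape=[Y]XXYYY   (s0,Y)→(s0,Y,+1)
state=s0 head=1 tape=Y[X]XYYY   (s0,X)→(s2,Y,-1)
state=s2 head=0 tape=[Y]YXYYY   (s2,Y)→(s2,X,+1)
state=s2 head=1 tape=X[Y]XYYY   (s2,Y)→(s2,X,+1)
state=s2 head=2 tape=XX[X]YYY   (s2,X)→(sH,Y,+1)
state=sH head=3 tape=XXY[Y]YY
The non-blank tape span at halt is XXYYYY.

XXYYYY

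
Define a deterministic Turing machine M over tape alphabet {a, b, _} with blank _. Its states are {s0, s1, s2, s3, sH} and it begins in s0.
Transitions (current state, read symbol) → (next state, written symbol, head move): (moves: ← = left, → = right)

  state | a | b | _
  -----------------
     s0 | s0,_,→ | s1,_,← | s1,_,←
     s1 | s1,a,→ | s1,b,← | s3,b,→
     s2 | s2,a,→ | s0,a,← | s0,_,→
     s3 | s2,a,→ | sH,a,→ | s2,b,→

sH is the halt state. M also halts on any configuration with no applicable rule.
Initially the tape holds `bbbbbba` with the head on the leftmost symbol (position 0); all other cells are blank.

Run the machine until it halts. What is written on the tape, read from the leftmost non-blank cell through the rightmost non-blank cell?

ba_abbbba

s0 | __[b]bbbbba   read b → write _, move ←, go to s1
s1 | _[_]_bbbbba   read _ → write b, move →, go to s3
s3 | _b[_]bbbbba   read _ → write b, move →, go to s2
s2 | _bb[b]bbbba   read b → write a, move ←, go to s0
s0 | _b[b]abbbba   read b → write _, move ←, go to s1
s1 | _[b]_abbbba   read b → write b, move ←, go to s1
s1 | [_]b_abbbba   read _ → write b, move →, go to s3
s3 | b[b]_abbbba   read b → write a, move →, go to sH
sH | ba[_]abbbba
The non-blank tape span at halt is ba_abbbba.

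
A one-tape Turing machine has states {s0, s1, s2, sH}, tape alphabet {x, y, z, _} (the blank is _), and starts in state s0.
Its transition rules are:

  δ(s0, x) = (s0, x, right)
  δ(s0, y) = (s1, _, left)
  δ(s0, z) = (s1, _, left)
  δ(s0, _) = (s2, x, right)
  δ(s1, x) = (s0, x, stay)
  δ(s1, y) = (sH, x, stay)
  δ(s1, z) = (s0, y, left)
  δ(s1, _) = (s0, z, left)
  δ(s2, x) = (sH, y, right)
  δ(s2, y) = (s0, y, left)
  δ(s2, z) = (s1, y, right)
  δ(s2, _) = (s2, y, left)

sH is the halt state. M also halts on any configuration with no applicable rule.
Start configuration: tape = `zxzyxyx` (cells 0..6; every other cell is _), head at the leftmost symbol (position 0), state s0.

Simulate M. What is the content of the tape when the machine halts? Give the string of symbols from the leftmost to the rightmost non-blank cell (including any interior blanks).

state=s0 head=0 tape=__[z]xzyxyx   (s0,z)→(s1,_,left)
state=s1 head=-1 tape=_[_]_xzyxyx   (s1,_)→(s0,z,left)
state=s0 head=-2 tape=[_]z_xzyxyx   (s0,_)→(s2,x,right)
state=s2 head=-1 tape=x[z]_xzyxyx   (s2,z)→(s1,y,right)
state=s1 head=0 tape=xy[_]xzyxyx   (s1,_)→(s0,z,left)
state=s0 head=-1 tape=x[y]zxzyxyx   (s0,y)→(s1,_,left)
state=s1 head=-2 tape=[x]_zxzyxyx   (s1,x)→(s0,x,stay)
state=s0 head=-2 tape=[x]_zxzyxyx   (s0,x)→(s0,x,right)
state=s0 head=-1 tape=x[_]zxzyxyx   (s0,_)→(s2,x,right)
state=s2 head=0 tape=xx[z]xzyxyx   (s2,z)→(s1,y,right)
state=s1 head=1 tape=xxy[x]zyxyx   (s1,x)→(s0,x,stay)
state=s0 head=1 tape=xxy[x]zyxyx   (s0,x)→(s0,x,right)
state=s0 head=2 tape=xxyx[z]yxyx   (s0,z)→(s1,_,left)
state=s1 head=1 tape=xxy[x]_yxyx   (s1,x)→(s0,x,stay)
state=s0 head=1 tape=xxy[x]_yxyx   (s0,x)→(s0,x,right)
state=s0 head=2 tape=xxyx[_]yxyx   (s0,_)→(s2,x,right)
state=s2 head=3 tape=xxyxx[y]xyx   (s2,y)→(s0,y,left)
state=s0 head=2 tape=xxyx[x]yxyx   (s0,x)→(s0,x,right)
state=s0 head=3 tape=xxyxx[y]xyx   (s0,y)→(s1,_,left)
state=s1 head=2 tape=xxyx[x]_xyx   (s1,x)→(s0,x,stay)
state=s0 head=2 tape=xxyx[x]_xyx   (s0,x)→(s0,x,right)
state=s0 head=3 tape=xxyxx[_]xyx   (s0,_)→(s2,x,right)
state=s2 head=4 tape=xxyxxx[x]yx   (s2,x)→(sH,y,right)
state=sH head=5 tape=xxyxxxy[y]x
The non-blank tape span at halt is xxyxxxyyx.

xxyxxxyyx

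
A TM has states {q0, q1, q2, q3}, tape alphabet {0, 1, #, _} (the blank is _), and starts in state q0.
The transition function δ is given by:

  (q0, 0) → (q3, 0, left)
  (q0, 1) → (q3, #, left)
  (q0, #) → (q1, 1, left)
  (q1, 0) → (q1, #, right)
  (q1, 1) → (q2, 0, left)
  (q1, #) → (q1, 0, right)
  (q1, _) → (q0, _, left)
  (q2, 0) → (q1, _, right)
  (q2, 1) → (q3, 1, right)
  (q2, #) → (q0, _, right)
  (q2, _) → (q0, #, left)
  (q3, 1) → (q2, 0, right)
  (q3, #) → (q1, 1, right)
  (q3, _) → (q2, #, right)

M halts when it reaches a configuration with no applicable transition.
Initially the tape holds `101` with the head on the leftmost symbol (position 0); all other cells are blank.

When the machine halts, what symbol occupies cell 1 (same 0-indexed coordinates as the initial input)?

#

q0 | _[1]01_   read 1 → write #, move left, go to q3
q3 | [_]#01_   read _ → write #, move right, go to q2
q2 | #[#]01_   read # → write _, move right, go to q0
q0 | #_[0]1_   read 0 → write 0, move left, go to q3
q3 | #[_]01_   read _ → write #, move right, go to q2
q2 | ##[0]1_   read 0 → write _, move right, go to q1
q1 | ##_[1]_   read 1 → write 0, move left, go to q2
q2 | ##[_]0_   read _ → write #, move left, go to q0
q0 | #[#]#0_   read # → write 1, move left, go to q1
q1 | [#]1#0_   read # → write 0, move right, go to q1
q1 | 0[1]#0_   read 1 → write 0, move left, go to q2
q2 | [0]0#0_   read 0 → write _, move right, go to q1
q1 | _[0]#0_   read 0 → write #, move right, go to q1
q1 | _#[#]0_   read # → write 0, move right, go to q1
q1 | _#0[0]_   read 0 → write #, move right, go to q1
q1 | _#0#[_]   read _ → write _, move left, go to q0
q0 | _#0[#]_   read # → write 1, move left, go to q1
q1 | _#[0]1_   read 0 → write #, move right, go to q1
q1 | _##[1]_   read 1 → write 0, move left, go to q2
q2 | _#[#]0_   read # → write _, move right, go to q0
q0 | _#_[0]_   read 0 → write 0, move left, go to q3
q3 | _#[_]0_   read _ → write #, move right, go to q2
q2 | _##[0]_   read 0 → write _, move right, go to q1
q1 | _##_[_]   read _ → write _, move left, go to q0
q0 | _##[_]_
Cell 1 holds # when M halts.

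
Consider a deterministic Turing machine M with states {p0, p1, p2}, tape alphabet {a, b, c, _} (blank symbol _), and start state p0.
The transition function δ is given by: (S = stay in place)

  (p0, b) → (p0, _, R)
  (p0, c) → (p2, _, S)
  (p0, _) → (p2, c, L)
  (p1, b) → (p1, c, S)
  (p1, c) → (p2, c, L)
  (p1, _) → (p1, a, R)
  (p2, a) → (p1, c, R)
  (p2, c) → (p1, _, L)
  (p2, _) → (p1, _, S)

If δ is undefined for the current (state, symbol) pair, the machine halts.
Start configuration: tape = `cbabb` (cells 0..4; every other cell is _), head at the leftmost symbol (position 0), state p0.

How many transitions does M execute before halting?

p0 | _[c]babb   read c → write _, move S, go to p2
p2 | _[_]babb   read _ → write _, move S, go to p1
p1 | _[_]babb   read _ → write a, move R, go to p1
p1 | _a[b]abb   read b → write c, move S, go to p1
p1 | _a[c]abb   read c → write c, move L, go to p2
p2 | _[a]cabb   read a → write c, move R, go to p1
p1 | _c[c]abb   read c → write c, move L, go to p2
p2 | _[c]cabb   read c → write _, move L, go to p1
p1 | [_]_cabb   read _ → write a, move R, go to p1
p1 | a[_]cabb   read _ → write a, move R, go to p1
p1 | aa[c]abb   read c → write c, move L, go to p2
p2 | a[a]cabb   read a → write c, move R, go to p1
p1 | ac[c]abb   read c → write c, move L, go to p2
p2 | a[c]cabb   read c → write _, move L, go to p1
p1 | [a]_cabb
M halts after 14 transitions.

14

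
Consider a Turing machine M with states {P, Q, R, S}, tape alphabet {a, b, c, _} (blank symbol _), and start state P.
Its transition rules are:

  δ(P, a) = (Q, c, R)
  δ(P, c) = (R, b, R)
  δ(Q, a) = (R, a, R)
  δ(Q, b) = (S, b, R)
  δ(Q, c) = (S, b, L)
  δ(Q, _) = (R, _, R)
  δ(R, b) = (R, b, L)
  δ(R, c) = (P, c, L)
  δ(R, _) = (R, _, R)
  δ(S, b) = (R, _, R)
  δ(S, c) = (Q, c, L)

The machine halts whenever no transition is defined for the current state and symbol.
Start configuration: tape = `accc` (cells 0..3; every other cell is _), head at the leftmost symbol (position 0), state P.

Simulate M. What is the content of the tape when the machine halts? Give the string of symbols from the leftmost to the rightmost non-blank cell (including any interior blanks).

cbcc

state=P head=0 tape=_[a]ccc   (P,a)→(Q,c,R)
state=Q head=1 tape=_c[c]cc   (Q,c)→(S,b,L)
state=S head=0 tape=_[c]bcc   (S,c)→(Q,c,L)
state=Q head=-1 tape=[_]cbcc   (Q,_)→(R,_,R)
state=R head=0 tape=_[c]bcc   (R,c)→(P,c,L)
state=P head=-1 tape=[_]cbcc
The non-blank tape span at halt is cbcc.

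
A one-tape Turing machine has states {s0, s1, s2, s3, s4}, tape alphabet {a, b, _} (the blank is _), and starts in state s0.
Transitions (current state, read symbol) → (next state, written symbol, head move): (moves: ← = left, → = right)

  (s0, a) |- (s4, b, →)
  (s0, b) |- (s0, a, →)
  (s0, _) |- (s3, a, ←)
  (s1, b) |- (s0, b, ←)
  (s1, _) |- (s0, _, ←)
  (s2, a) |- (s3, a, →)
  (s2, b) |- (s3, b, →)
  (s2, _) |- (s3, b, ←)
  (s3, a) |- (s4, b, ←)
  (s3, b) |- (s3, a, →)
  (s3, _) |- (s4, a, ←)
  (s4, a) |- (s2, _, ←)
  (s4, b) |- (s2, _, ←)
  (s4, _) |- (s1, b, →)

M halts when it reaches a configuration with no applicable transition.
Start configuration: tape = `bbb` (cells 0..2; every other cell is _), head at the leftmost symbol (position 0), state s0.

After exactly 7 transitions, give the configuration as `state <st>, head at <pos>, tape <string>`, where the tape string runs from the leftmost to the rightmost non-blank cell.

state s3, head at 1, tape a_ba

state=s0 head=0 tape=[b]bb_   (s0,b)→(s0,a,→)
state=s0 head=1 tape=a[b]b_   (s0,b)→(s0,a,→)
state=s0 head=2 tape=aa[b]_   (s0,b)→(s0,a,→)
state=s0 head=3 tape=aaa[_]   (s0,_)→(s3,a,←)
state=s3 head=2 tape=aa[a]a   (s3,a)→(s4,b,←)
state=s4 head=1 tape=a[a]ba   (s4,a)→(s2,_,←)
state=s2 head=0 tape=[a]_ba   (s2,a)→(s3,a,→)
state=s3 head=1 tape=a[_]ba
After 7 steps: state s3, head at 1, tape a_ba.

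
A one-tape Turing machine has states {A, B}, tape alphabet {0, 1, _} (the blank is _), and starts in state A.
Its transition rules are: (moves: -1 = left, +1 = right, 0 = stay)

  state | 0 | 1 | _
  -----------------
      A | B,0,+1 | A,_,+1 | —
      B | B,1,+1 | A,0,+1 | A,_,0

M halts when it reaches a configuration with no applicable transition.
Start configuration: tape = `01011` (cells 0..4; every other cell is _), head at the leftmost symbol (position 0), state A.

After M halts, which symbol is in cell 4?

_

A | [0]1011_   read 0 → write 0, move +1, go to B
B | 0[1]011_   read 1 → write 0, move +1, go to A
A | 00[0]11_   read 0 → write 0, move +1, go to B
B | 000[1]1_   read 1 → write 0, move +1, go to A
A | 0000[1]_   read 1 → write _, move +1, go to A
A | 0000_[_]
Cell 4 holds _ when M halts.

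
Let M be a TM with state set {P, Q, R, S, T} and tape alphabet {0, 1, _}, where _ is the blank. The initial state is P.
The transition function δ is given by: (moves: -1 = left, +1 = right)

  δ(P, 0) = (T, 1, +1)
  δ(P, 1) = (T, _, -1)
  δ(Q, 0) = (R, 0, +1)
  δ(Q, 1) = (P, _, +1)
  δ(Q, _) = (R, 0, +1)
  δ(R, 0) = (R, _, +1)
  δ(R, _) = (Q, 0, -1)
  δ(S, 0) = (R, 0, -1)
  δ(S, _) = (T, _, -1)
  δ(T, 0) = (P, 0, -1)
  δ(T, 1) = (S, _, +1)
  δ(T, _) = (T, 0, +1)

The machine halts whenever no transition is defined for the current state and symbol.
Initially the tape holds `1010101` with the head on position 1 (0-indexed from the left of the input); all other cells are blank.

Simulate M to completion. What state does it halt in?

P

P | __1[0]10101   read 0 → write 1, move +1, go to T
T | __11[1]0101   read 1 → write _, move +1, go to S
S | __11_[0]101   read 0 → write 0, move -1, go to R
R | __11[_]0101   read _ → write 0, move -1, go to Q
Q | __1[1]00101   read 1 → write _, move +1, go to P
P | __1_[0]0101   read 0 → write 1, move +1, go to T
T | __1_1[0]101   read 0 → write 0, move -1, go to P
P | __1_[1]0101   read 1 → write _, move -1, go to T
T | __1[_]_0101   read _ → write 0, move +1, go to T
T | __10[_]0101   read _ → write 0, move +1, go to T
T | __100[0]101   read 0 → write 0, move -1, go to P
P | __10[0]0101   read 0 → write 1, move +1, go to T
T | __101[0]101   read 0 → write 0, move -1, go to P
P | __10[1]0101   read 1 → write _, move -1, go to T
T | __1[0]_0101   read 0 → write 0, move -1, go to P
P | __[1]0_0101   read 1 → write _, move -1, go to T
T | _[_]_0_0101   read _ → write 0, move +1, go to T
T | _0[_]0_0101   read _ → write 0, move +1, go to T
T | _00[0]_0101   read 0 → write 0, move -1, go to P
P | _0[0]0_0101   read 0 → write 1, move +1, go to T
T | _01[0]_0101   read 0 → write 0, move -1, go to P
P | _0[1]0_0101   read 1 → write _, move -1, go to T
T | _[0]_0_0101   read 0 → write 0, move -1, go to P
P | [_]0_0_0101
No transition is defined for (P, _); M halts in state P.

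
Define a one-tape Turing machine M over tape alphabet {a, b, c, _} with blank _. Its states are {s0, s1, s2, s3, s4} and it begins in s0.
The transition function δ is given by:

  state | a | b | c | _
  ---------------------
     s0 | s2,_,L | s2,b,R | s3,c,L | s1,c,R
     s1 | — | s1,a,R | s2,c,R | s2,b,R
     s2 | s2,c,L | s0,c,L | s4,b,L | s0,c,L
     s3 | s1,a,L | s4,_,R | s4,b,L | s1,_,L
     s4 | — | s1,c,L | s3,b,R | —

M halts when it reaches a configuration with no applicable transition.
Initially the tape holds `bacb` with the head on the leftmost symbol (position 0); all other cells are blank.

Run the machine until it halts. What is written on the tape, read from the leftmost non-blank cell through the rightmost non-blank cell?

s0 | _[b]acb_   read b → write b, move R, go to s2
s2 | _b[a]cb_   read a → write c, move L, go to s2
s2 | _[b]ccb_   read b → write c, move L, go to s0
s0 | [_]cccb_   read _ → write c, move R, go to s1
s1 | c[c]ccb_   read c → write c, move R, go to s2
s2 | cc[c]cb_   read c → write b, move L, go to s4
s4 | c[c]bcb_   read c → write b, move R, go to s3
s3 | cb[b]cb_   read b → write _, move R, go to s4
s4 | cb_[c]b_   read c → write b, move R, go to s3
s3 | cb_b[b]_   read b → write _, move R, go to s4
s4 | cb_b_[_]
The non-blank tape span at halt is cb_b.

cb_b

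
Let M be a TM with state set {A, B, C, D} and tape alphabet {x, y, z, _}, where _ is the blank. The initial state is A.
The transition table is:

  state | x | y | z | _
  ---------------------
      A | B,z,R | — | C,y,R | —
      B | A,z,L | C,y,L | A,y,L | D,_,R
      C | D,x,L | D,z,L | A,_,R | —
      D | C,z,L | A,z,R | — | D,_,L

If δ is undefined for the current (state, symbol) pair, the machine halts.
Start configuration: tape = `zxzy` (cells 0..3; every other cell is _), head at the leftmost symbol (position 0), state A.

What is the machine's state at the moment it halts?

A | [z]xzy_   read z → write y, move R, go to C
C | y[x]zy_   read x → write x, move L, go to D
D | [y]xzy_   read y → write z, move R, go to A
A | z[x]zy_   read x → write z, move R, go to B
B | zz[z]y_   read z → write y, move L, go to A
A | z[z]yy_   read z → write y, move R, go to C
C | zy[y]y_   read y → write z, move L, go to D
D | z[y]zy_   read y → write z, move R, go to A
A | zz[z]y_   read z → write y, move R, go to C
C | zzy[y]_   read y → write z, move L, go to D
D | zz[y]z_   read y → write z, move R, go to A
A | zzz[z]_   read z → write y, move R, go to C
C | zzzy[_]
No transition is defined for (C, _); M halts in state C.

C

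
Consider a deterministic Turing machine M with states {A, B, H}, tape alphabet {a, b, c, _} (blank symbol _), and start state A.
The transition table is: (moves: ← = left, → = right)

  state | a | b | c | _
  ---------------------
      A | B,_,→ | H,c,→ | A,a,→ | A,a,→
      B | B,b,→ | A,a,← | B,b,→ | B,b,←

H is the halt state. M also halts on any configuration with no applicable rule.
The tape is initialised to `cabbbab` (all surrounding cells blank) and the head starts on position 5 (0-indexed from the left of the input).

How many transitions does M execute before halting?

9

A | cabbb[a]b_   read a → write _, move →, go to B
B | cabbb_[b]_   read b → write a, move ←, go to A
A | cabbb[_]a_   read _ → write a, move →, go to A
A | cabbba[a]_   read a → write _, move →, go to B
B | cabbba_[_]   read _ → write b, move ←, go to B
B | cabbba[_]b   read _ → write b, move ←, go to B
B | cabbb[a]bb   read a → write b, move →, go to B
B | cabbbb[b]b   read b → write a, move ←, go to A
A | cabbb[b]ab   read b → write c, move →, go to H
H | cabbbc[a]b
M halts after 9 transitions.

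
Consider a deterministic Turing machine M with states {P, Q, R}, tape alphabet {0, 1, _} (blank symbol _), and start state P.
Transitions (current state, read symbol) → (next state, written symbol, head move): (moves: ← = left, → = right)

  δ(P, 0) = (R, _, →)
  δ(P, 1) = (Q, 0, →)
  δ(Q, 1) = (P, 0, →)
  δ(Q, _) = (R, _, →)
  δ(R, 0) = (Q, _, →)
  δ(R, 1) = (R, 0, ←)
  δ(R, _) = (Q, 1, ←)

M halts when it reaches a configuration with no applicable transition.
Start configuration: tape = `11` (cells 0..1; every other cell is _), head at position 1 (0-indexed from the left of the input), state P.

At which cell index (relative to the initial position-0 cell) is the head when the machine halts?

state=P head=1 tape=1[1]__   (P,1)→(Q,0,→)
state=Q head=2 tape=10[_]_   (Q,_)→(R,_,→)
state=R head=3 tape=10_[_]   (R,_)→(Q,1,←)
state=Q head=2 tape=10[_]1   (Q,_)→(R,_,→)
state=R head=3 tape=10_[1]   (R,1)→(R,0,←)
state=R head=2 tape=10[_]0   (R,_)→(Q,1,←)
state=Q head=1 tape=1[0]10
At halt the head is at cell 1.

1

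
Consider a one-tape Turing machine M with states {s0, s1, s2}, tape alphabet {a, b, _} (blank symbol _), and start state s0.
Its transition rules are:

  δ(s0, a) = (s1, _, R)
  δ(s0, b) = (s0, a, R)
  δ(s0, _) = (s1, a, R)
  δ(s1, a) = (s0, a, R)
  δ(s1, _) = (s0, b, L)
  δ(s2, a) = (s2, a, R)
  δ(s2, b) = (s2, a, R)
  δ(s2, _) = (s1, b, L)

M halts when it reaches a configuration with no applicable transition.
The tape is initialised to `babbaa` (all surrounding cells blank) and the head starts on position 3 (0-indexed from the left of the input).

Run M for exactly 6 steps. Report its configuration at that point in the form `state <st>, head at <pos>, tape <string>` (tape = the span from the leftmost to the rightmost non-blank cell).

state=s0 head=3 tape=bab[b]aa__   (s0,b)→(s0,a,R)
state=s0 head=4 tape=baba[a]a__   (s0,a)→(s1,_,R)
state=s1 head=5 tape=baba_[a]__   (s1,a)→(s0,a,R)
state=s0 head=6 tape=baba_a[_]_   (s0,_)→(s1,a,R)
state=s1 head=7 tape=baba_aa[_]   (s1,_)→(s0,b,L)
state=s0 head=6 tape=baba_a[a]b   (s0,a)→(s1,_,R)
state=s1 head=7 tape=baba_a_[b]
After 6 steps: state s1, head at 7, tape baba_a_b.

state s1, head at 7, tape baba_a_b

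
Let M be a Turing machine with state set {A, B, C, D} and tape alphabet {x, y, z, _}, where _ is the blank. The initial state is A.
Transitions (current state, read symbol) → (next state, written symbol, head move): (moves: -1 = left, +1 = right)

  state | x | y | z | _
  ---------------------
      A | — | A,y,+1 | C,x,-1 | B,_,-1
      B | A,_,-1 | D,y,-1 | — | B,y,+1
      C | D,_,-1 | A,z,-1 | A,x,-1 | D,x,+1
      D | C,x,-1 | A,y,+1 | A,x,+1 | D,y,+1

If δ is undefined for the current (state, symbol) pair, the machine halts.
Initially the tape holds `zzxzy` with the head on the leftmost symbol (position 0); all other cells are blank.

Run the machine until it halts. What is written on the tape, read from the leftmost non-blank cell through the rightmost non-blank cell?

yyzxxzxzy

A | ____[z]zxzy   read z → write x, move -1, go to C
C | ___[_]xzxzy   read _ → write x, move +1, go to D
D | ___x[x]zxzy   read x → write x, move -1, go to C
C | ___[x]xzxzy   read x → write _, move -1, go to D
D | __[_]_xzxzy   read _ → write y, move +1, go to D
D | __y[_]xzxzy   read _ → write y, move +1, go to D
D | __yy[x]zxzy   read x → write x, move -1, go to C
C | __y[y]xzxzy   read y → write z, move -1, go to A
A | __[y]zxzxzy   read y → write y, move +1, go to A
A | __y[z]xzxzy   read z → write x, move -1, go to C
C | __[y]xxzxzy   read y → write z, move -1, go to A
A | _[_]zxxzxzy   read _ → write _, move -1, go to B
B | [_]_zxxzxzy   read _ → write y, move +1, go to B
B | y[_]zxxzxzy   read _ → write y, move +1, go to B
B | yy[z]xxzxzy
The non-blank tape span at halt is yyzxxzxzy.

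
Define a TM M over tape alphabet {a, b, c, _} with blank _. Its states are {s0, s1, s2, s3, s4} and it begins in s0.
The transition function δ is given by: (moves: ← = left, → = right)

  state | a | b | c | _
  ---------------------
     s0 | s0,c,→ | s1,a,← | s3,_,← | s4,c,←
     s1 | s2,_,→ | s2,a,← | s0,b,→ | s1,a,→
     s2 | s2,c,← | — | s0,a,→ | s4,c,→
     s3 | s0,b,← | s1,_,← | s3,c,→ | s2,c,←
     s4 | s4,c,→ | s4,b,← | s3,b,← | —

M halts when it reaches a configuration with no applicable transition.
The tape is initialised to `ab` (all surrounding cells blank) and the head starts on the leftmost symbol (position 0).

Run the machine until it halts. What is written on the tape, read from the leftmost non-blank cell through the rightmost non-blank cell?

state=s0 head=0 tape=___[a]b_   (s0,a)→(s0,c,→)
state=s0 head=1 tape=___c[b]_   (s0,b)→(s1,a,←)
state=s1 head=0 tape=___[c]a_   (s1,c)→(s0,b,→)
state=s0 head=1 tape=___b[a]_   (s0,a)→(s0,c,→)
state=s0 head=2 tape=___bc[_]   (s0,_)→(s4,c,←)
state=s4 head=1 tape=___b[c]c   (s4,c)→(s3,b,←)
state=s3 head=0 tape=___[b]bc   (s3,b)→(s1,_,←)
state=s1 head=-1 tape=__[_]_bc   (s1,_)→(s1,a,→)
state=s1 head=0 tape=__a[_]bc   (s1,_)→(s1,a,→)
state=s1 head=1 tape=__aa[b]c   (s1,b)→(s2,a,←)
state=s2 head=0 tape=__a[a]ac   (s2,a)→(s2,c,←)
state=s2 head=-1 tape=__[a]cac   (s2,a)→(s2,c,←)
state=s2 head=-2 tape=_[_]ccac   (s2,_)→(s4,c,→)
state=s4 head=-1 tape=_c[c]cac   (s4,c)→(s3,b,←)
state=s3 head=-2 tape=_[c]bcac   (s3,c)→(s3,c,→)
state=s3 head=-1 tape=_c[b]cac   (s3,b)→(s1,_,←)
state=s1 head=-2 tape=_[c]_cac   (s1,c)→(s0,b,→)
state=s0 head=-1 tape=_b[_]cac   (s0,_)→(s4,c,←)
state=s4 head=-2 tape=_[b]ccac   (s4,b)→(s4,b,←)
state=s4 head=-3 tape=[_]bccac
The non-blank tape span at halt is bccac.

bccac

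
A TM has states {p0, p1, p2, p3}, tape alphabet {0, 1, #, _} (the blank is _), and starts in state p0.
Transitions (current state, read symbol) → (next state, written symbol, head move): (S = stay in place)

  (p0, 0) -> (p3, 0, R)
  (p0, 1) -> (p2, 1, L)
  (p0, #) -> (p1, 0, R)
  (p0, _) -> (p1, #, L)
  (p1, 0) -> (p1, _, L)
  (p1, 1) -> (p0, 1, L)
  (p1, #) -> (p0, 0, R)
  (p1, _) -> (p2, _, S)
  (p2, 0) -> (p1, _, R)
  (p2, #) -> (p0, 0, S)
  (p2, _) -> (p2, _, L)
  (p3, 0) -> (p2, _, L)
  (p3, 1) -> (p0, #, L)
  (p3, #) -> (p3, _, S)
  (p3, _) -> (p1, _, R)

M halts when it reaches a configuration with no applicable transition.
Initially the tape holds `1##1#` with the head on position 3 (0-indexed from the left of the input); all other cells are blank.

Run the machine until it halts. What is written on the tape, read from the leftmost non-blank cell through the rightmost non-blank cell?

1____#

p0 | 1##[1]#_   read 1 → write 1, move L, go to p2
p2 | 1#[#]1#_   read # → write 0, move S, go to p0
p0 | 1#[0]1#_   read 0 → write 0, move R, go to p3
p3 | 1#0[1]#_   read 1 → write #, move L, go to p0
p0 | 1#[0]##_   read 0 → write 0, move R, go to p3
p3 | 1#0[#]#_   read # → write _, move S, go to p3
p3 | 1#0[_]#_   read _ → write _, move R, go to p1
p1 | 1#0_[#]_   read # → write 0, move R, go to p0
p0 | 1#0_0[_]   read _ → write #, move L, go to p1
p1 | 1#0_[0]#   read 0 → write _, move L, go to p1
p1 | 1#0[_]_#   read _ → write _, move S, go to p2
p2 | 1#0[_]_#   read _ → write _, move L, go to p2
p2 | 1#[0]__#   read 0 → write _, move R, go to p1
p1 | 1#_[_]_#   read _ → write _, move S, go to p2
p2 | 1#_[_]_#   read _ → write _, move L, go to p2
p2 | 1#[_]__#   read _ → write _, move L, go to p2
p2 | 1[#]___#   read # → write 0, move S, go to p0
p0 | 1[0]___#   read 0 → write 0, move R, go to p3
p3 | 10[_]__#   read _ → write _, move R, go to p1
p1 | 10_[_]_#   read _ → write _, move S, go to p2
p2 | 10_[_]_#   read _ → write _, move L, go to p2
p2 | 10[_]__#   read _ → write _, move L, go to p2
p2 | 1[0]___#   read 0 → write _, move R, go to p1
p1 | 1_[_]__#   read _ → write _, move S, go to p2
p2 | 1_[_]__#   read _ → write _, move L, go to p2
p2 | 1[_]___#   read _ → write _, move L, go to p2
p2 | [1]____#
The non-blank tape span at halt is 1____#.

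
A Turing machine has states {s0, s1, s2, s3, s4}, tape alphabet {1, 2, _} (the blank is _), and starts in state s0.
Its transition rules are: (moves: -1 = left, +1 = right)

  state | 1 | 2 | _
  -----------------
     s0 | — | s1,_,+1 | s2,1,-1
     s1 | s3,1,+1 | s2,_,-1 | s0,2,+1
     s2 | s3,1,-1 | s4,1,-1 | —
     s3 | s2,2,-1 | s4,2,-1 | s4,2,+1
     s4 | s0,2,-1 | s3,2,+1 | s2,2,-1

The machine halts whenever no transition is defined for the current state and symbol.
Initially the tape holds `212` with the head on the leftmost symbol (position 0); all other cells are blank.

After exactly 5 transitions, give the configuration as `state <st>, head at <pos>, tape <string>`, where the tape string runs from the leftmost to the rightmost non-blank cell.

state s2, head at -1, tape 122

state=s0 head=0 tape=_[2]12   (s0,2)→(s1,_,+1)
state=s1 head=1 tape=__[1]2   (s1,1)→(s3,1,+1)
state=s3 head=2 tape=__1[2]   (s3,2)→(s4,2,-1)
state=s4 head=1 tape=__[1]2   (s4,1)→(s0,2,-1)
state=s0 head=0 tape=_[_]22   (s0,_)→(s2,1,-1)
state=s2 head=-1 tape=[_]122
After 5 steps: state s2, head at -1, tape 122.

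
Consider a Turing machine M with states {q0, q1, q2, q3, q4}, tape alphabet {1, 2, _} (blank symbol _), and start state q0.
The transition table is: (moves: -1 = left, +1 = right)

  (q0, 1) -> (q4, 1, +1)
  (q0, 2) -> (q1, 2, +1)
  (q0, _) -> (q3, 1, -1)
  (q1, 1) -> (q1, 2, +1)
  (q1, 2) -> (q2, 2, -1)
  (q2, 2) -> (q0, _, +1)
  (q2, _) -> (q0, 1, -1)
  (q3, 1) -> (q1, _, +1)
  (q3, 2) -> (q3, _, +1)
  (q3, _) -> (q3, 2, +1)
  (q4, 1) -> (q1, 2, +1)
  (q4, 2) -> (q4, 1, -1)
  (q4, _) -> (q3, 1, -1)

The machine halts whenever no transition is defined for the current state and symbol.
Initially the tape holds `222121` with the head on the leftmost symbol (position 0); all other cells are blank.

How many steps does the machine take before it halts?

q0 | [2]22121_   read 2 → write 2, move +1, go to q1
q1 | 2[2]2121_   read 2 → write 2, move -1, go to q2
q2 | [2]22121_   read 2 → write _, move +1, go to q0
q0 | _[2]2121_   read 2 → write 2, move +1, go to q1
q1 | _2[2]121_   read 2 → write 2, move -1, go to q2
q2 | _[2]2121_   read 2 → write _, move +1, go to q0
q0 | __[2]121_   read 2 → write 2, move +1, go to q1
q1 | __2[1]21_   read 1 → write 2, move +1, go to q1
q1 | __22[2]1_   read 2 → write 2, move -1, go to q2
q2 | __2[2]21_   read 2 → write _, move +1, go to q0
q0 | __2_[2]1_   read 2 → write 2, move +1, go to q1
q1 | __2_2[1]_   read 1 → write 2, move +1, go to q1
q1 | __2_22[_]
M halts after 12 transitions.

12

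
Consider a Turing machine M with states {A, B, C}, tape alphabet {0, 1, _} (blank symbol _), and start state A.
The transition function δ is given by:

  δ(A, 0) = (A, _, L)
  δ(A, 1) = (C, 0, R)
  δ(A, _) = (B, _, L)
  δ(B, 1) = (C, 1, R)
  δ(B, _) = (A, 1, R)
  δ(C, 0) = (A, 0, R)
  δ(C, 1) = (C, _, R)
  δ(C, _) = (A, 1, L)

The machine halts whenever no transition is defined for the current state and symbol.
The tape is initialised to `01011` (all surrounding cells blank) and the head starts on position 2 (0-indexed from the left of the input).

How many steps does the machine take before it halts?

A | __01[0]11   read 0 → write _, move L, go to A
A | __0[1]_11   read 1 → write 0, move R, go to C
C | __00[_]11   read _ → write 1, move L, go to A
A | __0[0]111   read 0 → write _, move L, go to A
A | __[0]_111   read 0 → write _, move L, go to A
A | _[_]__111   read _ → write _, move L, go to B
B | [_]___111   read _ → write 1, move R, go to A
A | 1[_]__111   read _ → write _, move L, go to B
B | [1]___111   read 1 → write 1, move R, go to C
C | 1[_]__111   read _ → write 1, move L, go to A
A | [1]1__111   read 1 → write 0, move R, go to C
C | 0[1]__111   read 1 → write _, move R, go to C
C | 0_[_]_111   read _ → write 1, move L, go to A
A | 0[_]1_111   read _ → write _, move L, go to B
B | [0]_1_111
M halts after 14 transitions.

14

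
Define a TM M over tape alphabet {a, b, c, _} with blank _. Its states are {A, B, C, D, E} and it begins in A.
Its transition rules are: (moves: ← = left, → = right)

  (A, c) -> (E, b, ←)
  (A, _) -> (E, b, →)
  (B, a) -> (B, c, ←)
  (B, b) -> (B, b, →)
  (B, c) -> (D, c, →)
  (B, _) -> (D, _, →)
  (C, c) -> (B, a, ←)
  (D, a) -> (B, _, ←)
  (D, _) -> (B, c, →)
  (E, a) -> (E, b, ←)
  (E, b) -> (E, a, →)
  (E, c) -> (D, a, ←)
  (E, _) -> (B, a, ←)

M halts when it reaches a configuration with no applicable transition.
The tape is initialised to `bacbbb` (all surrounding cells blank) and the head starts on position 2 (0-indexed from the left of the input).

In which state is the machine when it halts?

A | _ba[c]bbb_   read c → write b, move ←, go to E
E | _b[a]bbbb_   read a → write b, move ←, go to E
E | _[b]bbbbb_   read b → write a, move →, go to E
E | _a[b]bbbb_   read b → write a, move →, go to E
E | _aa[b]bbb_   read b → write a, move →, go to E
E | _aaa[b]bb_   read b → write a, move →, go to E
E | _aaaa[b]b_   read b → write a, move →, go to E
E | _aaaaa[b]_   read b → write a, move →, go to E
E | _aaaaaa[_]   read _ → write a, move ←, go to B
B | _aaaaa[a]a   read a → write c, move ←, go to B
B | _aaaa[a]ca   read a → write c, move ←, go to B
B | _aaa[a]cca   read a → write c, move ←, go to B
B | _aa[a]ccca   read a → write c, move ←, go to B
B | _a[a]cccca   read a → write c, move ←, go to B
B | _[a]ccccca   read a → write c, move ←, go to B
B | [_]cccccca   read _ → write _, move →, go to D
D | _[c]ccccca
No transition is defined for (D, c); M halts in state D.

D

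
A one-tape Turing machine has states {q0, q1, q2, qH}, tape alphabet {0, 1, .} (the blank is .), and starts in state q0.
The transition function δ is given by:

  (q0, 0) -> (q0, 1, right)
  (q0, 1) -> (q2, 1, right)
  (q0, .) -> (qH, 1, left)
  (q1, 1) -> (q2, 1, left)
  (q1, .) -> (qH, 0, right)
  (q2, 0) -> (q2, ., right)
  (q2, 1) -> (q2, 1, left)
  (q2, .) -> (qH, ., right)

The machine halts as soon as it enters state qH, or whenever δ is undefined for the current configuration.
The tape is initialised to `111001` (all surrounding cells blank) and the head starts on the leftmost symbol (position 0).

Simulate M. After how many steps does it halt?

q0 | .[1]11001   read 1 → write 1, move right, go to q2
q2 | .1[1]1001   read 1 → write 1, move left, go to q2
q2 | .[1]11001   read 1 → write 1, move left, go to q2
q2 | [.]111001   read . → write ., move right, go to qH
qH | .[1]11001
M halts after 4 transitions.

4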